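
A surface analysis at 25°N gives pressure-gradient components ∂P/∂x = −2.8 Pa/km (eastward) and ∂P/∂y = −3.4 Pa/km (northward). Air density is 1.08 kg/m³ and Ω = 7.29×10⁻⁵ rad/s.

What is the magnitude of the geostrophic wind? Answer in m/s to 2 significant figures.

66 m/s

Coriolis parameter at 25°N:
f = 2Ω sin φ = 2 × 7.29×10⁻⁵ × sin 25° = 6.16×10⁻⁵ s⁻¹
Component geostrophic relations (x east, y north):
u_g = −(1/(fρ)) ∂P/∂y,  v_g = (1/(fρ)) ∂P/∂x
u_g = −(−3.4×10⁻³)/(6.16×10⁻⁵ × 1.08) = 51.1 m/s;  v_g = (−2.8×10⁻³)/(6.16×10⁻⁵ × 1.08) = −42.1 m/s
|V_g| = √(u_g² + v_g²) = 66.2 m/s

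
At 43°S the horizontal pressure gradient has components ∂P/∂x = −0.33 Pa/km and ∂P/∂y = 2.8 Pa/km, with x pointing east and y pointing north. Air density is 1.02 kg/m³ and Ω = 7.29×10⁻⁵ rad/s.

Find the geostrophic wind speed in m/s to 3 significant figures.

27.8 m/s

Coriolis parameter at 43°S:
f = 2Ω sin φ = 2 × 7.29×10⁻⁵ × sin 43° = 9.94×10⁻⁵ s⁻¹
In the Southern Hemisphere f is negative: f = −9.94×10⁻⁵ s⁻¹.
Component geostrophic relations (x east, y north):
u_g = −(1/(fρ)) ∂P/∂y,  v_g = (1/(fρ)) ∂P/∂x
u_g = −(2.8×10⁻³)/(−9.94×10⁻⁵ × 1.02) = 27.6 m/s;  v_g = (−0.33×10⁻³)/(−9.94×10⁻⁵ × 1.02) = 3.25 m/s
|V_g| = √(u_g² + v_g²) = 27.8 m/s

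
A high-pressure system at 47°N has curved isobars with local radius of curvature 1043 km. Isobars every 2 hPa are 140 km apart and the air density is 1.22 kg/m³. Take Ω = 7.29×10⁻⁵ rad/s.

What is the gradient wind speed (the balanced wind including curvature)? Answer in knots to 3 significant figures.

24.0 knots

Coriolis parameter at 47°N:
f = 2Ω sin φ = 2 × 7.29×10⁻⁵ × sin 47° = 1.07×10⁻⁴ s⁻¹
Pressure gradient: |∂P/∂n| = 200 Pa / 140000 m = 1.43×10⁻³ Pa/m
Geostrophic speed: V_g = |∂P/∂n|/(fρ) = 1.43×10⁻³/(1.07×10⁻⁴ × 1.22) = 11.0 m/s
Around a high, pressure-gradient force acts outward with centrifugal, so Coriolis balances both:
fV = (1/ρ)|∂P/∂n| + V²/R  →  V² − fR·V + fR·V_g = 0
With fR = 1.07×10⁻⁴ × 1043×10³ m = 111 m/s:
V = [fR − √((fR)² − 4 fR V_g)]/2 = [111 − √(111² − 4×111×11)]/2 = 12.4 m/s
Supergeostrophic (V > V_g = 11 m/s), as expected around a high.
Converting: 12.4 m/s × 1.944 = 24.0 knots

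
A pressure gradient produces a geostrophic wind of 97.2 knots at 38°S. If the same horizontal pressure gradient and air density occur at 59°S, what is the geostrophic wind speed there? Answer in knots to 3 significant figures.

With the same pressure gradient and density, V_g ∝ 1/f ∝ 1/sin φ.
V₂ = V₁ · sin φ₁ / sin φ₂ = 97.2 × sin 38° / sin 59°
V₂ = 97.2 × 0.6157/0.8572 = 69.8 knots

69.8 knots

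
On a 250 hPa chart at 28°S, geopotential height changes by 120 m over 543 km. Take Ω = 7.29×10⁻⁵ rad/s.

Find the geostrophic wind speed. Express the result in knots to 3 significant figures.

61.6 knots

Coriolis parameter at 28°S:
f = 2Ω sin φ = 2 × 7.29×10⁻⁵ × sin 28° = 6.84×10⁻⁵ s⁻¹
Height gradient: |∂Z/∂n| = 120 m / 543000 m = 2.21×10⁻⁴
On a pressure surface, geostrophic balance gives V_g = (g/f)|∂Z/∂n|:
V_g = 9.81 × 2.21×10⁻⁴ / 6.84×10⁻⁵ = 31.7 m/s
Converting: 31.7 m/s × 1.944 = 61.6 knots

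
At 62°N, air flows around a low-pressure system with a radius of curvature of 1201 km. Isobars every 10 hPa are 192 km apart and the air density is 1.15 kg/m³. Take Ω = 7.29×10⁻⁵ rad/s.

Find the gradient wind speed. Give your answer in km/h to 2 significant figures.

110 km/h

Coriolis parameter at 62°N:
f = 2Ω sin φ = 2 × 7.29×10⁻⁵ × sin 62° = 1.29×10⁻⁴ s⁻¹
Pressure gradient: |∂P/∂n| = 1000 Pa / 192000 m = 5.21×10⁻³ Pa/m
Geostrophic speed: V_g = |∂P/∂n|/(fρ) = 5.21×10⁻³/(1.29×10⁻⁴ × 1.15) = 35.2 m/s
Around a low, centrifugal force acts outward with Coriolis, so pressure-gradient force balances both:
(1/ρ)|∂P/∂n| = fV + V²/R  →  V² + fR·V − fR·V_g = 0
With fR = 1.29×10⁻⁴ × 1201×10³ m = 155 m/s:
V = [−fR + √((fR)² + 4 fR V_g)]/2 = [−155 + √(155² + 4×155×35.2)]/2 = 29.5 m/s
Subgeostrophic (V < V_g = 35.2 m/s), as expected around a low.
Converting: 29.5 m/s × 3.6 = 110 km/h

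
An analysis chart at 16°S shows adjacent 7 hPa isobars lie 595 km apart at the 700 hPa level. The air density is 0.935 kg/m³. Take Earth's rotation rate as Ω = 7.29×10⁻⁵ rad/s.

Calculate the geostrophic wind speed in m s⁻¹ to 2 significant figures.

31 m s⁻¹

Coriolis parameter at 16°S:
f = 2Ω sin φ = 2 × 7.29×10⁻⁵ × sin 16° = 4.02×10⁻⁵ s⁻¹
Pressure gradient: |∂P/∂n| = 700 Pa / 595000 m = 1.18×10⁻³ Pa/m
Geostrophic balance (pressure-gradient force = Coriolis force):
V_g = (1/(fρ)) |∂P/∂n| = 1.18×10⁻³ / (4.02×10⁻⁵ × 0.935) = 31.3 m/s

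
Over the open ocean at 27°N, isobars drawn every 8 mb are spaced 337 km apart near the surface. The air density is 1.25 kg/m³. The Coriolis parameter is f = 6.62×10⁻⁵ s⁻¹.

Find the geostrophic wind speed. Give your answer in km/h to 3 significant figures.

Pressure gradient: |∂P/∂n| = 800 Pa / 337000 m = 2.37×10⁻³ Pa/m
Geostrophic balance (pressure-gradient force = Coriolis force):
V_g = (1/(fρ)) |∂P/∂n| = 2.37×10⁻³ / (6.62×10⁻⁵ × 1.25) = 28.7 m/s
Converting: 28.7 m/s × 3.6 = 103 km/h

103 km/h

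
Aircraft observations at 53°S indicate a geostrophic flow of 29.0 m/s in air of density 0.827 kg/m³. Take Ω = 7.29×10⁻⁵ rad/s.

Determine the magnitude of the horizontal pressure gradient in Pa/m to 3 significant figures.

2.79×10⁻³ Pa/m

Coriolis parameter at 53°S:
f = 2Ω sin φ = 2 × 7.29×10⁻⁵ × sin 53° = 1.16×10⁻⁴ s⁻¹
Geostrophic balance rearranged: |∂P/∂n| = f ρ V_g
|∂P/∂n| = 1.16×10⁻⁴ × 0.827 × 29.0 = 2.79×10⁻³ Pa/m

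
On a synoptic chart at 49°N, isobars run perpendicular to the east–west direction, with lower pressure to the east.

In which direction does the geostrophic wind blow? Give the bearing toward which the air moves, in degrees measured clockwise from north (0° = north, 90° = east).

The pressure-gradient force points toward the east (bearing 090°).
Geostrophic balance: in the Northern Hemisphere the Coriolis force deflects motion to the right, so the geostrophic wind blows 90° to the right of the pressure-gradient force (low pressure on the left).
Rotating 090° by 90° clockwise gives 180° — the wind blows toward the south.

180°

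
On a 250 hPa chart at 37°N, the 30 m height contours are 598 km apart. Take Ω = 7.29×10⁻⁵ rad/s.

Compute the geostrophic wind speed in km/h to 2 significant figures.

20 km/h

Coriolis parameter at 37°N:
f = 2Ω sin φ = 2 × 7.29×10⁻⁵ × sin 37° = 8.77×10⁻⁵ s⁻¹
Height gradient: |∂Z/∂n| = 30 m / 598000 m = 5.02×10⁻⁵
On a pressure surface, geostrophic balance gives V_g = (g/f)|∂Z/∂n|:
V_g = 9.81 × 5.02×10⁻⁵ / 8.77×10⁻⁵ = 5.61 m/s
Converting: 5.61 m/s × 3.6 = 20 km/h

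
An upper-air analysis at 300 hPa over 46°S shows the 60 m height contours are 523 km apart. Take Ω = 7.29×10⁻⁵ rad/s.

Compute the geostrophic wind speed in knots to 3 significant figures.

20.9 knots

Coriolis parameter at 46°S:
f = 2Ω sin φ = 2 × 7.29×10⁻⁵ × sin 46° = 1.05×10⁻⁴ s⁻¹
Height gradient: |∂Z/∂n| = 60 m / 523000 m = 1.15×10⁻⁴
On a pressure surface, geostrophic balance gives V_g = (g/f)|∂Z/∂n|:
V_g = 9.81 × 1.15×10⁻⁴ / 1.05×10⁻⁴ = 10.7 m/s
Converting: 10.7 m/s × 1.944 = 20.9 knots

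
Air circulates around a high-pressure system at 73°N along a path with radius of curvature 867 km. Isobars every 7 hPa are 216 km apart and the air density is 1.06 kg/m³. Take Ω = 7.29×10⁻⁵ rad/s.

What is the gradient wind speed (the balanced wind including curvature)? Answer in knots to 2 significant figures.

Coriolis parameter at 73°N:
f = 2Ω sin φ = 2 × 7.29×10⁻⁵ × sin 73° = 1.39×10⁻⁴ s⁻¹
Pressure gradient: |∂P/∂n| = 700 Pa / 216000 m = 3.24×10⁻³ Pa/m
Geostrophic speed: V_g = |∂P/∂n|/(fρ) = 3.24×10⁻³/(1.39×10⁻⁴ × 1.06) = 21.9 m/s
Around a high, pressure-gradient force acts outward with centrifugal, so Coriolis balances both:
fV = (1/ρ)|∂P/∂n| + V²/R  →  V² − fR·V + fR·V_g = 0
With fR = 1.39×10⁻⁴ × 867×10³ m = 121 m/s:
V = [fR − √((fR)² − 4 fR V_g)]/2 = [121 − √(121² − 4×121×21.9)]/2 = 28.8 m/s
Supergeostrophic (V > V_g = 21.9 m/s), as expected around a high.
Converting: 28.8 m/s × 1.944 = 56 knots

56 knots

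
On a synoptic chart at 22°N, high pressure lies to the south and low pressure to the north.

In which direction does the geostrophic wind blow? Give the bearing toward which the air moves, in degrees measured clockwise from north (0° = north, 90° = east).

090°

The pressure-gradient force points toward the north (bearing 000°).
Geostrophic balance: in the Northern Hemisphere the Coriolis force deflects motion to the right, so the geostrophic wind blows 90° to the right of the pressure-gradient force (low pressure on the left).
Rotating 000° by 90° clockwise gives 090° — the wind blows toward the east.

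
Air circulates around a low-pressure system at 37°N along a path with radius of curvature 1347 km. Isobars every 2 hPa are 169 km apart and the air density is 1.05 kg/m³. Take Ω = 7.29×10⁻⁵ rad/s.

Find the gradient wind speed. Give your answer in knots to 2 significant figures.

Coriolis parameter at 37°N:
f = 2Ω sin φ = 2 × 7.29×10⁻⁵ × sin 37° = 8.77×10⁻⁵ s⁻¹
Pressure gradient: |∂P/∂n| = 200 Pa / 169000 m = 1.18×10⁻³ Pa/m
Geostrophic speed: V_g = |∂P/∂n|/(fρ) = 1.18×10⁻³/(8.77×10⁻⁵ × 1.05) = 12.8 m/s
Around a low, centrifugal force acts outward with Coriolis, so pressure-gradient force balances both:
(1/ρ)|∂P/∂n| = fV + V²/R  →  V² + fR·V − fR·V_g = 0
With fR = 8.77×10⁻⁵ × 1347×10³ m = 118 m/s:
V = [−fR + √((fR)² + 4 fR V_g)]/2 = [−118 + √(118² + 4×118×12.8)]/2 = 11.7 m/s
Subgeostrophic (V < V_g = 12.8 m/s), as expected around a low.
Converting: 11.7 m/s × 1.944 = 23 knots

23 knots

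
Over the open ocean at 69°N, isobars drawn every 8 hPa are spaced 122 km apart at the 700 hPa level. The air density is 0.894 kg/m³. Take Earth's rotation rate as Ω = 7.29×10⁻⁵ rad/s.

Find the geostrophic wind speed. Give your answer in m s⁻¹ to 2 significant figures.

Coriolis parameter at 69°N:
f = 2Ω sin φ = 2 × 7.29×10⁻⁵ × sin 69° = 1.36×10⁻⁴ s⁻¹
Pressure gradient: |∂P/∂n| = 800 Pa / 122000 m = 6.56×10⁻³ Pa/m
Geostrophic balance (pressure-gradient force = Coriolis force):
V_g = (1/(fρ)) |∂P/∂n| = 6.56×10⁻³ / (1.36×10⁻⁴ × 0.894) = 53.9 m/s

54 m s⁻¹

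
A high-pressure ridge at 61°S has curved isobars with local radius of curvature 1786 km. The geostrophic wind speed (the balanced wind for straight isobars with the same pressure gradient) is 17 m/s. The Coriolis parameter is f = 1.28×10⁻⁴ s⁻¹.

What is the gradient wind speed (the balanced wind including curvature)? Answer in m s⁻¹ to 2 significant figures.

Around a high, pressure-gradient force acts outward with centrifugal, so Coriolis balances both:
fV = (1/ρ)|∂P/∂n| + V²/R  →  V² − fR·V + fR·V_g = 0
With fR = 1.28×10⁻⁴ × 1786×10³ m = 229 m/s:
V = [fR − √((fR)² − 4 fR V_g)]/2 = [229 − √(229² − 4×229×17)]/2 = 18.5 m/s
Supergeostrophic (V > V_g = 17 m/s), as expected around a high.

18 m s⁻¹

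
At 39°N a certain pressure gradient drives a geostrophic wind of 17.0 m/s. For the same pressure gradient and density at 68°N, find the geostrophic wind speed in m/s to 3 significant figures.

With the same pressure gradient and density, V_g ∝ 1/f ∝ 1/sin φ.
V₂ = V₁ · sin φ₁ / sin φ₂ = 17.0 × sin 39° / sin 68°
V₂ = 17.0 × 0.6293/0.9272 = 11.5 m/s

11.5 m/s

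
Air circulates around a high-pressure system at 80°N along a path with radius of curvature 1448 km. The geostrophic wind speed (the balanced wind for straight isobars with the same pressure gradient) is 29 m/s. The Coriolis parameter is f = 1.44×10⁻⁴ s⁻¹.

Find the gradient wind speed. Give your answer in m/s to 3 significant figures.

34.8 m/s

Around a high, pressure-gradient force acts outward with centrifugal, so Coriolis balances both:
fV = (1/ρ)|∂P/∂n| + V²/R  →  V² − fR·V + fR·V_g = 0
With fR = 1.44×10⁻⁴ × 1448×10³ m = 209 m/s:
V = [fR − √((fR)² − 4 fR V_g)]/2 = [209 − √(209² − 4×209×29)]/2 = 34.8 m/s
Supergeostrophic (V > V_g = 29 m/s), as expected around a high.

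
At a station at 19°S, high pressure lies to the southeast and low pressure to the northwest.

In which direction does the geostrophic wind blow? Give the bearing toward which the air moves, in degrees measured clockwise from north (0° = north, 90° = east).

The pressure-gradient force points toward the northwest (bearing 315°).
Geostrophic balance: in the Southern Hemisphere the Coriolis force deflects motion to the left, so the geostrophic wind blows 90° to the left of the pressure-gradient force (low pressure on the right).
Rotating 315° by 90° counterclockwise gives 225° — the wind blows toward the southwest.

225°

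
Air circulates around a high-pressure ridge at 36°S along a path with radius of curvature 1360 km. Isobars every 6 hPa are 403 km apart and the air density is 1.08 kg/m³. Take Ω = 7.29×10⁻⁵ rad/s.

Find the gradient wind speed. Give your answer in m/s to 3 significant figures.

19.3 m/s

Coriolis parameter at 36°S:
f = 2Ω sin φ = 2 × 7.29×10⁻⁵ × sin 36° = 8.57×10⁻⁵ s⁻¹
Pressure gradient: |∂P/∂n| = 600 Pa / 403000 m = 1.49×10⁻³ Pa/m
Geostrophic speed: V_g = |∂P/∂n|/(fρ) = 1.49×10⁻³/(8.57×10⁻⁵ × 1.08) = 16.1 m/s
Around a high, pressure-gradient force acts outward with centrifugal, so Coriolis balances both:
fV = (1/ρ)|∂P/∂n| + V²/R  →  V² − fR·V + fR·V_g = 0
With fR = 8.57×10⁻⁵ × 1360×10³ m = 117 m/s:
V = [fR − √((fR)² − 4 fR V_g)]/2 = [117 − √(117² − 4×117×16.1)]/2 = 19.3 m/s
Supergeostrophic (V > V_g = 16.1 m/s), as expected around a high.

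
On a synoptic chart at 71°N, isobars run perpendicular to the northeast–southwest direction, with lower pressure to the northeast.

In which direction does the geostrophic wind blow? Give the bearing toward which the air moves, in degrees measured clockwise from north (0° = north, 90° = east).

The pressure-gradient force points toward the northeast (bearing 045°).
Geostrophic balance: in the Northern Hemisphere the Coriolis force deflects motion to the right, so the geostrophic wind blows 90° to the right of the pressure-gradient force (low pressure on the left).
Rotating 045° by 90° clockwise gives 135° — the wind blows toward the southeast.

135°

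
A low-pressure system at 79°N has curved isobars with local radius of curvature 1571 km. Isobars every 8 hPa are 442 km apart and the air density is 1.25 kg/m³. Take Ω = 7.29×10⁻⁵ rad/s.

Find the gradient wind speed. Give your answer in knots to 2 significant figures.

Coriolis parameter at 79°N:
f = 2Ω sin φ = 2 × 7.29×10⁻⁵ × sin 79° = 1.43×10⁻⁴ s⁻¹
Pressure gradient: |∂P/∂n| = 800 Pa / 442000 m = 1.81×10⁻³ Pa/m
Geostrophic speed: V_g = |∂P/∂n|/(fρ) = 1.81×10⁻³/(1.43×10⁻⁴ × 1.25) = 10.1 m/s
Around a low, centrifugal force acts outward with Coriolis, so pressure-gradient force balances both:
(1/ρ)|∂P/∂n| = fV + V²/R  →  V² + fR·V − fR·V_g = 0
With fR = 1.43×10⁻⁴ × 1571×10³ m = 225 m/s:
V = [−fR + √((fR)² + 4 fR V_g)]/2 = [−225 + √(225² + 4×225×10.1)]/2 = 9.7 m/s
Subgeostrophic (V < V_g = 10.1 m/s), as expected around a low.
Converting: 9.7 m/s × 1.944 = 19 knots

19 knots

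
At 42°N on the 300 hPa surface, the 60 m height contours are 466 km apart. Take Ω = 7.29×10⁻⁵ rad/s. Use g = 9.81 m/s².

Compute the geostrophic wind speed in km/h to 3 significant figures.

Coriolis parameter at 42°N:
f = 2Ω sin φ = 2 × 7.29×10⁻⁵ × sin 42° = 9.76×10⁻⁵ s⁻¹
Height gradient: |∂Z/∂n| = 60 m / 466000 m = 1.29×10⁻⁴
On a pressure surface, geostrophic balance gives V_g = (g/f)|∂Z/∂n|:
V_g = 9.81 × 1.29×10⁻⁴ / 9.76×10⁻⁵ = 12.9 m/s
Converting: 12.9 m/s × 3.6 = 46.6 km/h

46.6 km/h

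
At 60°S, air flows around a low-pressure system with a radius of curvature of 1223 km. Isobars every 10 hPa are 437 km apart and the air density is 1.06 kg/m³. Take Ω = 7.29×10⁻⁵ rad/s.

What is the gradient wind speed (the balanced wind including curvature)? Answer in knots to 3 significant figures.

Coriolis parameter at 60°S:
f = 2Ω sin φ = 2 × 7.29×10⁻⁵ × sin 60° = 1.26×10⁻⁴ s⁻¹
Pressure gradient: |∂P/∂n| = 1000 Pa / 437000 m = 2.29×10⁻³ Pa/m
Geostrophic speed: V_g = |∂P/∂n|/(fρ) = 2.29×10⁻³/(1.26×10⁻⁴ × 1.06) = 17.1 m/s
Around a low, centrifugal force acts outward with Coriolis, so pressure-gradient force balances both:
(1/ρ)|∂P/∂n| = fV + V²/R  →  V² + fR·V − fR·V_g = 0
With fR = 1.26×10⁻⁴ × 1223×10³ m = 154 m/s:
V = [−fR + √((fR)² + 4 fR V_g)]/2 = [−154 + √(154² + 4×154×17.1)]/2 = 15.5 m/s
Subgeostrophic (V < V_g = 17.1 m/s), as expected around a low.
Converting: 15.5 m/s × 1.944 = 30.2 knots

30.2 knots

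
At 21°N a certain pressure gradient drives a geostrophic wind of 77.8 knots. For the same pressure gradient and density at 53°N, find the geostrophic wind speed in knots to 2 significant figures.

35 knots

With the same pressure gradient and density, V_g ∝ 1/f ∝ 1/sin φ.
V₂ = V₁ · sin φ₁ / sin φ₂ = 77.8 × sin 21° / sin 53°
V₂ = 77.8 × 0.3584/0.7986 = 35 knots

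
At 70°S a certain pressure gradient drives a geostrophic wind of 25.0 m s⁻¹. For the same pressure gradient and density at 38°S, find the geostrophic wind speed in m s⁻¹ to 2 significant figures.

38 m s⁻¹

With the same pressure gradient and density, V_g ∝ 1/f ∝ 1/sin φ.
V₂ = V₁ · sin φ₁ / sin φ₂ = 25.0 × sin 70° / sin 38°
V₂ = 25.0 × 0.9397/0.6157 = 38 m s⁻¹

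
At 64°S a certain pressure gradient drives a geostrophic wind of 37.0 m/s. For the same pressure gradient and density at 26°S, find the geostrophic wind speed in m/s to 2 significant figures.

With the same pressure gradient and density, V_g ∝ 1/f ∝ 1/sin φ.
V₂ = V₁ · sin φ₁ / sin φ₂ = 37.0 × sin 64° / sin 26°
V₂ = 37.0 × 0.8988/0.4384 = 76 m/s

76 m/s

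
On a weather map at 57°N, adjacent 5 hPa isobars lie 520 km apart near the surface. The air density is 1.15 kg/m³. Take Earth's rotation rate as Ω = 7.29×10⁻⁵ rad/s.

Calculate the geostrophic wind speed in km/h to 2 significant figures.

Coriolis parameter at 57°N:
f = 2Ω sin φ = 2 × 7.29×10⁻⁵ × sin 57° = 1.22×10⁻⁴ s⁻¹
Pressure gradient: |∂P/∂n| = 500 Pa / 520000 m = 9.62×10⁻⁴ Pa/m
Geostrophic balance (pressure-gradient force = Coriolis force):
V_g = (1/(fρ)) |∂P/∂n| = 9.62×10⁻⁴ / (1.22×10⁻⁴ × 1.15) = 6.84 m/s
Converting: 6.84 m/s × 3.6 = 25 km/h

25 km/h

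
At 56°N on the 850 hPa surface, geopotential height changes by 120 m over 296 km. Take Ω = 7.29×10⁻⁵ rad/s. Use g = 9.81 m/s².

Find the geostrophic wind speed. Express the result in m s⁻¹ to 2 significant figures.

33 m s⁻¹

Coriolis parameter at 56°N:
f = 2Ω sin φ = 2 × 7.29×10⁻⁵ × sin 56° = 1.21×10⁻⁴ s⁻¹
Height gradient: |∂Z/∂n| = 120 m / 296000 m = 4.05×10⁻⁴
On a pressure surface, geostrophic balance gives V_g = (g/f)|∂Z/∂n|:
V_g = 9.81 × 4.05×10⁻⁴ / 1.21×10⁻⁴ = 32.9 m/s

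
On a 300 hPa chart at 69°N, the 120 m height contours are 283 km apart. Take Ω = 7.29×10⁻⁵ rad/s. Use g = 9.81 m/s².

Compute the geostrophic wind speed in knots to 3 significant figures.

Coriolis parameter at 69°N:
f = 2Ω sin φ = 2 × 7.29×10⁻⁵ × sin 69° = 1.36×10⁻⁴ s⁻¹
Height gradient: |∂Z/∂n| = 120 m / 283000 m = 4.24×10⁻⁴
On a pressure surface, geostrophic balance gives V_g = (g/f)|∂Z/∂n|:
V_g = 9.81 × 4.24×10⁻⁴ / 1.36×10⁻⁴ = 30.6 m/s
Converting: 30.6 m/s × 1.944 = 59.4 knots

59.4 knots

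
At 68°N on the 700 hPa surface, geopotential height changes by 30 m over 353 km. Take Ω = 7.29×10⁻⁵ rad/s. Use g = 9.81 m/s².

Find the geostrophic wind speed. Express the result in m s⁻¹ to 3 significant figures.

6.17 m s⁻¹

Coriolis parameter at 68°N:
f = 2Ω sin φ = 2 × 7.29×10⁻⁵ × sin 68° = 1.35×10⁻⁴ s⁻¹
Height gradient: |∂Z/∂n| = 30 m / 353000 m = 8.50×10⁻⁵
On a pressure surface, geostrophic balance gives V_g = (g/f)|∂Z/∂n|:
V_g = 9.81 × 8.50×10⁻⁵ / 1.35×10⁻⁴ = 6.17 m/s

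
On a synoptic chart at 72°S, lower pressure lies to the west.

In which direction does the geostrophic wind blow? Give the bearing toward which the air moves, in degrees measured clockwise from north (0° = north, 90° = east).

180°

The pressure-gradient force points toward the west (bearing 270°).
Geostrophic balance: in the Southern Hemisphere the Coriolis force deflects motion to the left, so the geostrophic wind blows 90° to the left of the pressure-gradient force (low pressure on the right).
Rotating 270° by 90° counterclockwise gives 180° — the wind blows toward the south.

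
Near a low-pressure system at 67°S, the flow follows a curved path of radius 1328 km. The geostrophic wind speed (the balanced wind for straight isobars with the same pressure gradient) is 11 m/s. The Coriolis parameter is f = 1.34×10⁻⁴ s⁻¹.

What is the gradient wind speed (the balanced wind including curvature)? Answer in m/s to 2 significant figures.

10 m/s

Around a low, centrifugal force acts outward with Coriolis, so pressure-gradient force balances both:
(1/ρ)|∂P/∂n| = fV + V²/R  →  V² + fR·V − fR·V_g = 0
With fR = 1.34×10⁻⁴ × 1328×10³ m = 178 m/s:
V = [−fR + √((fR)² + 4 fR V_g)]/2 = [−178 + √(178² + 4×178×11)]/2 = 10.4 m/s
Subgeostrophic (V < V_g = 11 m/s), as expected around a low.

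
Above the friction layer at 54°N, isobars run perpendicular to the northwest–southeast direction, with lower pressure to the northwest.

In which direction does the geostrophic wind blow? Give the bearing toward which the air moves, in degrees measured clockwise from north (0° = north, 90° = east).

045°

The pressure-gradient force points toward the northwest (bearing 315°).
Geostrophic balance: in the Northern Hemisphere the Coriolis force deflects motion to the right, so the geostrophic wind blows 90° to the right of the pressure-gradient force (low pressure on the left).
Rotating 315° by 90° clockwise gives 045° — the wind blows toward the northeast.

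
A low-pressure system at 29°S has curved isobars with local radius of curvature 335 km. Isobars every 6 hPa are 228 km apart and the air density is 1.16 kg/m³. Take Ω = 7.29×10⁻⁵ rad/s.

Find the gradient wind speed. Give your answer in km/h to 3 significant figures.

Coriolis parameter at 29°S:
f = 2Ω sin φ = 2 × 7.29×10⁻⁵ × sin 29° = 7.07×10⁻⁵ s⁻¹
Pressure gradient: |∂P/∂n| = 600 Pa / 228000 m = 2.63×10⁻³ Pa/m
Geostrophic speed: V_g = |∂P/∂n|/(fρ) = 2.63×10⁻³/(7.07×10⁻⁵ × 1.16) = 32.1 m/s
Around a low, centrifugal force acts outward with Coriolis, so pressure-gradient force balances both:
(1/ρ)|∂P/∂n| = fV + V²/R  →  V² + fR·V − fR·V_g = 0
With fR = 7.07×10⁻⁵ × 335×10³ m = 23.7 m/s:
V = [−fR + √((fR)² + 4 fR V_g)]/2 = [−23.7 + √(23.7² + 4×23.7×32.1)]/2 = 18.2 m/s
Subgeostrophic (V < V_g = 32.1 m/s), as expected around a low.
Converting: 18.2 m/s × 3.6 = 65.4 km/h

65.4 km/h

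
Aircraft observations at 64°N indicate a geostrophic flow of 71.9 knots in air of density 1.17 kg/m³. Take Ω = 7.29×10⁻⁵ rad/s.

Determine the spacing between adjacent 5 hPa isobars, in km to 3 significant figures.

Coriolis parameter at 64°N:
f = 2Ω sin φ = 2 × 7.29×10⁻⁵ × sin 64° = 1.31×10⁻⁴ s⁻¹
Wind speed in SI: 71.9 knots = 37.0 m/s
Geostrophic balance rearranged: |∂P/∂n| = f ρ V_g
|∂P/∂n| = 1.31×10⁻⁴ × 1.17 × 37.0 = 5.67×10⁻³ Pa/m
Isobar spacing: Δn = ΔP/|∂P/∂n| = 500 Pa / 5.67×10⁻³ Pa/m = 88166 m ≈ 88.2 km

88.2 km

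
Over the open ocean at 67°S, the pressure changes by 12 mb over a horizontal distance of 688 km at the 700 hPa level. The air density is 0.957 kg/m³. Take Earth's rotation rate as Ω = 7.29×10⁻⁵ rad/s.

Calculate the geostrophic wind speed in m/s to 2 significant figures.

Coriolis parameter at 67°S:
f = 2Ω sin φ = 2 × 7.29×10⁻⁵ × sin 67° = 1.34×10⁻⁴ s⁻¹
Pressure gradient: |∂P/∂n| = 1200 Pa / 688000 m = 1.74×10⁻³ Pa/m
Geostrophic balance (pressure-gradient force = Coriolis force):
V_g = (1/(fρ)) |∂P/∂n| = 1.74×10⁻³ / (1.34×10⁻⁴ × 0.957) = 13.6 m/s

14 m/s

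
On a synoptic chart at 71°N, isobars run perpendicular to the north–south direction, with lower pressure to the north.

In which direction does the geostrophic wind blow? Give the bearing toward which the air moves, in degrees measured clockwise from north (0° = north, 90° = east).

090°

The pressure-gradient force points toward the north (bearing 000°).
Geostrophic balance: in the Northern Hemisphere the Coriolis force deflects motion to the right, so the geostrophic wind blows 90° to the right of the pressure-gradient force (low pressure on the left).
Rotating 000° by 90° clockwise gives 090° — the wind blows toward the east.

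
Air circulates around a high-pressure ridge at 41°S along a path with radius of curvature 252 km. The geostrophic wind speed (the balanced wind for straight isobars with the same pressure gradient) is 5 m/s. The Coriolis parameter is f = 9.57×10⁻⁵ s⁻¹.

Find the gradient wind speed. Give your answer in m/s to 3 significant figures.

Around a high, pressure-gradient force acts outward with centrifugal, so Coriolis balances both:
fV = (1/ρ)|∂P/∂n| + V²/R  →  V² − fR·V + fR·V_g = 0
With fR = 9.57×10⁻⁵ × 252×10³ m = 24.1 m/s:
V = [fR − √((fR)² − 4 fR V_g)]/2 = [24.1 − √(24.1² − 4×24.1×5)]/2 = 7.08 m/s
Supergeostrophic (V > V_g = 5 m/s), as expected around a high.

7.08 m/s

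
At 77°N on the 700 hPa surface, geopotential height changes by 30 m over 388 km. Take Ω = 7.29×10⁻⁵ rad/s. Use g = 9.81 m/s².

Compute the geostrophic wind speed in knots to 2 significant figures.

10 knots

Coriolis parameter at 77°N:
f = 2Ω sin φ = 2 × 7.29×10⁻⁵ × sin 77° = 1.42×10⁻⁴ s⁻¹
Height gradient: |∂Z/∂n| = 30 m / 388000 m = 7.73×10⁻⁵
On a pressure surface, geostrophic balance gives V_g = (g/f)|∂Z/∂n|:
V_g = 9.81 × 7.73×10⁻⁵ / 1.42×10⁻⁴ = 5.34 m/s
Converting: 5.34 m/s × 1.944 = 10 knots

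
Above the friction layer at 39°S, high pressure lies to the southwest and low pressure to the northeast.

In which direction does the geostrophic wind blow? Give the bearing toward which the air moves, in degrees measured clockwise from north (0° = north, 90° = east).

315°

The pressure-gradient force points toward the northeast (bearing 045°).
Geostrophic balance: in the Southern Hemisphere the Coriolis force deflects motion to the left, so the geostrophic wind blows 90° to the left of the pressure-gradient force (low pressure on the right).
Rotating 045° by 90° counterclockwise gives 315° — the wind blows toward the northwest.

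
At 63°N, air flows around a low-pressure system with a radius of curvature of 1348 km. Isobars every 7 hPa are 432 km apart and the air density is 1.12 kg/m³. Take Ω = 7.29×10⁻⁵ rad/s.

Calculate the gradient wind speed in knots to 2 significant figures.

Coriolis parameter at 63°N:
f = 2Ω sin φ = 2 × 7.29×10⁻⁵ × sin 63° = 1.30×10⁻⁴ s⁻¹
Pressure gradient: |∂P/∂n| = 700 Pa / 432000 m = 1.62×10⁻³ Pa/m
Geostrophic speed: V_g = |∂P/∂n|/(fρ) = 1.62×10⁻³/(1.30×10⁻⁴ × 1.12) = 11.1 m/s
Around a low, centrifugal force acts outward with Coriolis, so pressure-gradient force balances both:
(1/ρ)|∂P/∂n| = fV + V²/R  →  V² + fR·V − fR·V_g = 0
With fR = 1.30×10⁻⁴ × 1348×10³ m = 175 m/s:
V = [−fR + √((fR)² + 4 fR V_g)]/2 = [−175 + √(175² + 4×175×11.1)]/2 = 10.5 m/s
Subgeostrophic (V < V_g = 11.1 m/s), as expected around a low.
Converting: 10.5 m/s × 1.944 = 20 knots

20 knots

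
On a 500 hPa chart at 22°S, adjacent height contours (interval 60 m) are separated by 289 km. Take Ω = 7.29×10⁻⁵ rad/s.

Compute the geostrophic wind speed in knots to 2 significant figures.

72 knots

Coriolis parameter at 22°S:
f = 2Ω sin φ = 2 × 7.29×10⁻⁵ × sin 22° = 5.46×10⁻⁵ s⁻¹
Height gradient: |∂Z/∂n| = 60 m / 289000 m = 2.08×10⁻⁴
On a pressure surface, geostrophic balance gives V_g = (g/f)|∂Z/∂n|:
V_g = 9.81 × 2.08×10⁻⁴ / 5.46×10⁻⁵ = 37.3 m/s
Converting: 37.3 m/s × 1.944 = 72 knots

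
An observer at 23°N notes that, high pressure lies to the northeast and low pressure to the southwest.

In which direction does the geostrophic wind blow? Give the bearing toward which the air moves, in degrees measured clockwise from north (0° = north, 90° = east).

315°

The pressure-gradient force points toward the southwest (bearing 225°).
Geostrophic balance: in the Northern Hemisphere the Coriolis force deflects motion to the right, so the geostrophic wind blows 90° to the right of the pressure-gradient force (low pressure on the left).
Rotating 225° by 90° clockwise gives 315° — the wind blows toward the northwest.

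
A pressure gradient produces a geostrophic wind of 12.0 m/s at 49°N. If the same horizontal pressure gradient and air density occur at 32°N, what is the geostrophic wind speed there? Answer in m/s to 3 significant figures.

17.1 m/s

With the same pressure gradient and density, V_g ∝ 1/f ∝ 1/sin φ.
V₂ = V₁ · sin φ₁ / sin φ₂ = 12.0 × sin 49° / sin 32°
V₂ = 12.0 × 0.7547/0.5299 = 17.1 m/s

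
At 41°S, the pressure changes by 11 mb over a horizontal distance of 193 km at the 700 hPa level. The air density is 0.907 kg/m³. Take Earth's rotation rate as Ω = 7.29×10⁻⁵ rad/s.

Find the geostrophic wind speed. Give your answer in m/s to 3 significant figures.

Coriolis parameter at 41°S:
f = 2Ω sin φ = 2 × 7.29×10⁻⁵ × sin 41° = 9.57×10⁻⁵ s⁻¹
Pressure gradient: |∂P/∂n| = 1100 Pa / 193000 m = 5.70×10⁻³ Pa/m
Geostrophic balance (pressure-gradient force = Coriolis force):
V_g = (1/(fρ)) |∂P/∂n| = 5.70×10⁻³ / (9.57×10⁻⁵ × 0.907) = 65.7 m/s

65.7 m/s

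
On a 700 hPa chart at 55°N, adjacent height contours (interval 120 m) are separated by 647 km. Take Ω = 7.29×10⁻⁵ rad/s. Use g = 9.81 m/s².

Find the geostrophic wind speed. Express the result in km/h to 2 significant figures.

55 km/h

Coriolis parameter at 55°N:
f = 2Ω sin φ = 2 × 7.29×10⁻⁵ × sin 55° = 1.19×10⁻⁴ s⁻¹
Height gradient: |∂Z/∂n| = 120 m / 647000 m = 1.85×10⁻⁴
On a pressure surface, geostrophic balance gives V_g = (g/f)|∂Z/∂n|:
V_g = 9.81 × 1.85×10⁻⁴ / 1.19×10⁻⁴ = 15.2 m/s
Converting: 15.2 m/s × 3.6 = 55 km/h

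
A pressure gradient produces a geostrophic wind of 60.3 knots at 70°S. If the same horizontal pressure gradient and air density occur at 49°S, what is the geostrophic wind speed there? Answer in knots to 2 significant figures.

With the same pressure gradient and density, V_g ∝ 1/f ∝ 1/sin φ.
V₂ = V₁ · sin φ₁ / sin φ₂ = 60.3 × sin 70° / sin 49°
V₂ = 60.3 × 0.9397/0.7547 = 75 knots

75 knots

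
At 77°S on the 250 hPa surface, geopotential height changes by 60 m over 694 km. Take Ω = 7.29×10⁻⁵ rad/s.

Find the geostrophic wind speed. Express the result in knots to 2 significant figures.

12 knots

Coriolis parameter at 77°S:
f = 2Ω sin φ = 2 × 7.29×10⁻⁵ × sin 77° = 1.42×10⁻⁴ s⁻¹
Height gradient: |∂Z/∂n| = 60 m / 694000 m = 8.65×10⁻⁵
On a pressure surface, geostrophic balance gives V_g = (g/f)|∂Z/∂n|:
V_g = 9.81 × 8.65×10⁻⁵ / 1.42×10⁻⁴ = 5.97 m/s
Converting: 5.97 m/s × 1.944 = 12 knots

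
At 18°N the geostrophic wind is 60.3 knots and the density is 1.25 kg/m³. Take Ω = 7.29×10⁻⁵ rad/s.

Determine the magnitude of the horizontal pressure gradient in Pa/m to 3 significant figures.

Coriolis parameter at 18°N:
f = 2Ω sin φ = 2 × 7.29×10⁻⁵ × sin 18° = 4.51×10⁻⁵ s⁻¹
Wind speed in SI: 60.3 knots = 31.0 m/s
Geostrophic balance rearranged: |∂P/∂n| = f ρ V_g
|∂P/∂n| = 4.51×10⁻⁵ × 1.25 × 31.0 = 1.75×10⁻³ Pa/m

1.75×10⁻³ Pa/m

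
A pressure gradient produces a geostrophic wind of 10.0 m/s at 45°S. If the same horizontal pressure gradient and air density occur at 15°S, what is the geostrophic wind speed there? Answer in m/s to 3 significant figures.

With the same pressure gradient and density, V_g ∝ 1/f ∝ 1/sin φ.
V₂ = V₁ · sin φ₁ / sin φ₂ = 10.0 × sin 45° / sin 15°
V₂ = 10.0 × 0.7071/0.2588 = 27.3 m/s

27.3 m/s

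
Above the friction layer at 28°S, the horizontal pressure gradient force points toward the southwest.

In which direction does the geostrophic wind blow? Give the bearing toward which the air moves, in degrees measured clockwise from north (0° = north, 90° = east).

The pressure-gradient force points toward the southwest (bearing 225°).
Geostrophic balance: in the Southern Hemisphere the Coriolis force deflects motion to the left, so the geostrophic wind blows 90° to the left of the pressure-gradient force (low pressure on the right).
Rotating 225° by 90° counterclockwise gives 135° — the wind blows toward the southeast.

135°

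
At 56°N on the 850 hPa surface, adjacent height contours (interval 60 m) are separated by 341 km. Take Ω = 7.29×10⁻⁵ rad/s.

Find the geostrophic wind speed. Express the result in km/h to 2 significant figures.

Coriolis parameter at 56°N:
f = 2Ω sin φ = 2 × 7.29×10⁻⁵ × sin 56° = 1.21×10⁻⁴ s⁻¹
Height gradient: |∂Z/∂n| = 60 m / 341000 m = 1.76×10⁻⁴
On a pressure surface, geostrophic balance gives V_g = (g/f)|∂Z/∂n|:
V_g = 9.81 × 1.76×10⁻⁴ / 1.21×10⁻⁴ = 14.3 m/s
Converting: 14.3 m/s × 3.6 = 51 km/h

51 km/h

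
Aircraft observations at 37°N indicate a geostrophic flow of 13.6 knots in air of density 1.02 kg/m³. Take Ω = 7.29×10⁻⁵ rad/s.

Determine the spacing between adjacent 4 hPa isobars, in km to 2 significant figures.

Coriolis parameter at 37°N:
f = 2Ω sin φ = 2 × 7.29×10⁻⁵ × sin 37° = 8.77×10⁻⁵ s⁻¹
Wind speed in SI: 13.6 knots = 7.00 m/s
Geostrophic balance rearranged: |∂P/∂n| = f ρ V_g
|∂P/∂n| = 8.77×10⁻⁵ × 1.02 × 7.00 = 6.26×10⁻⁴ Pa/m
Isobar spacing: Δn = ΔP/|∂P/∂n| = 400 Pa / 6.26×10⁻⁴ Pa/m = 638796 m ≈ 640 km

640 km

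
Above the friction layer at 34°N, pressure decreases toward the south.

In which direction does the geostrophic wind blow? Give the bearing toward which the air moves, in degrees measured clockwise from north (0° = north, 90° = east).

The pressure-gradient force points toward the south (bearing 180°).
Geostrophic balance: in the Northern Hemisphere the Coriolis force deflects motion to the right, so the geostrophic wind blows 90° to the right of the pressure-gradient force (low pressure on the left).
Rotating 180° by 90° clockwise gives 270° — the wind blows toward the west.

270°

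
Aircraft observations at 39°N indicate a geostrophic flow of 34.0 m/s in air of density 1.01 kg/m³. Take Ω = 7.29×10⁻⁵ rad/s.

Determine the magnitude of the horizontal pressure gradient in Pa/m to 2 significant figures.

3.2×10⁻³ Pa/m

Coriolis parameter at 39°N:
f = 2Ω sin φ = 2 × 7.29×10⁻⁵ × sin 39° = 9.18×10⁻⁵ s⁻¹
Geostrophic balance rearranged: |∂P/∂n| = f ρ V_g
|∂P/∂n| = 9.18×10⁻⁵ × 1.01 × 34.0 = 3.15×10⁻³ Pa/m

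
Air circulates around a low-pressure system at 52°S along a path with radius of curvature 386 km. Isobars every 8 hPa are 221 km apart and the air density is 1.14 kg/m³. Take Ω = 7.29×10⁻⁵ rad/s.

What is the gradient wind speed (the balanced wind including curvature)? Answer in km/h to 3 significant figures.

69.4 km/h

Coriolis parameter at 52°S:
f = 2Ω sin φ = 2 × 7.29×10⁻⁵ × sin 52° = 1.15×10⁻⁴ s⁻¹
Pressure gradient: |∂P/∂n| = 800 Pa / 221000 m = 3.62×10⁻³ Pa/m
Geostrophic speed: V_g = |∂P/∂n|/(fρ) = 3.62×10⁻³/(1.15×10⁻⁴ × 1.14) = 27.6 m/s
Around a low, centrifugal force acts outward with Coriolis, so pressure-gradient force balances both:
(1/ρ)|∂P/∂n| = fV + V²/R  →  V² + fR·V − fR·V_g = 0
With fR = 1.15×10⁻⁴ × 386×10³ m = 44.3 m/s:
V = [−fR + √((fR)² + 4 fR V_g)]/2 = [−44.3 + √(44.3² + 4×44.3×27.6)]/2 = 19.3 m/s
Subgeostrophic (V < V_g = 27.6 m/s), as expected around a low.
Converting: 19.3 m/s × 3.6 = 69.4 km/h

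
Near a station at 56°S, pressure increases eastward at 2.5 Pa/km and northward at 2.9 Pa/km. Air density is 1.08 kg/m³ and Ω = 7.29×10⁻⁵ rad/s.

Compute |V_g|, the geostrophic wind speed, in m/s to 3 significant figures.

29.3 m/s

Coriolis parameter at 56°S:
f = 2Ω sin φ = 2 × 7.29×10⁻⁵ × sin 56° = 1.21×10⁻⁴ s⁻¹
In the Southern Hemisphere f is negative: f = −1.21×10⁻⁴ s⁻¹.
Component geostrophic relations (x east, y north):
u_g = −(1/(fρ)) ∂P/∂y,  v_g = (1/(fρ)) ∂P/∂x
u_g = −(2.9×10⁻³)/(−1.21×10⁻⁴ × 1.08) = 22.2 m/s;  v_g = (2.5×10⁻³)/(−1.21×10⁻⁴ × 1.08) = −19.2 m/s
|V_g| = √(u_g² + v_g²) = 29.3 m/s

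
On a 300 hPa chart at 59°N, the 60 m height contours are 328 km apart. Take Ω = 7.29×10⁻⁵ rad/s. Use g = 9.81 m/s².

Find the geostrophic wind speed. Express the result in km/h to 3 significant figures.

Coriolis parameter at 59°N:
f = 2Ω sin φ = 2 × 7.29×10⁻⁵ × sin 59° = 1.25×10⁻⁴ s⁻¹
Height gradient: |∂Z/∂n| = 60 m / 328000 m = 1.83×10⁻⁴
On a pressure surface, geostrophic balance gives V_g = (g/f)|∂Z/∂n|:
V_g = 9.81 × 1.83×10⁻⁴ / 1.25×10⁻⁴ = 14.4 m/s
Converting: 14.4 m/s × 3.6 = 51.7 km/h

51.7 km/h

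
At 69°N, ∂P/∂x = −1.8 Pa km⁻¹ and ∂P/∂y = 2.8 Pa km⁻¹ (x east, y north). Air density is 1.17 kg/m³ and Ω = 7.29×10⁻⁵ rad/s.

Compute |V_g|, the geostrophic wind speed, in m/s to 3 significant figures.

Coriolis parameter at 69°N:
f = 2Ω sin φ = 2 × 7.29×10⁻⁵ × sin 69° = 1.36×10⁻⁴ s⁻¹
Component geostrophic relations (x east, y north):
u_g = −(1/(fρ)) ∂P/∂y,  v_g = (1/(fρ)) ∂P/∂x
u_g = −(2.8×10⁻³)/(1.36×10⁻⁴ × 1.17) = −17.6 m/s;  v_g = (−1.8×10⁻³)/(1.36×10⁻⁴ × 1.17) = −11.3 m/s
|V_g| = √(u_g² + v_g²) = 20.9 m/s

20.9 m/s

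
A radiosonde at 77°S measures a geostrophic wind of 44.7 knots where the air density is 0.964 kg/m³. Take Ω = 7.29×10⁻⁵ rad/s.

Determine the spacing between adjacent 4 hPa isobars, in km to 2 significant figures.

130 km

Coriolis parameter at 77°S:
f = 2Ω sin φ = 2 × 7.29×10⁻⁵ × sin 77° = 1.42×10⁻⁴ s⁻¹
Wind speed in SI: 44.7 knots = 23.0 m/s
Geostrophic balance rearranged: |∂P/∂n| = f ρ V_g
|∂P/∂n| = 1.42×10⁻⁴ × 0.964 × 23.0 = 3.15×10⁻³ Pa/m
Isobar spacing: Δn = ΔP/|∂P/∂n| = 400 Pa / 3.15×10⁻³ Pa/m = 127015 m ≈ 130 km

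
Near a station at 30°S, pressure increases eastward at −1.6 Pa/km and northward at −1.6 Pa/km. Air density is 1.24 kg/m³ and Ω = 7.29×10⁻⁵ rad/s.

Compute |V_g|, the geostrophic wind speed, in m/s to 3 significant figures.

25.0 m/s

Coriolis parameter at 30°S:
f = 2Ω sin φ = 2 × 7.29×10⁻⁵ × sin 30° = 7.29×10⁻⁵ s⁻¹
In the Southern Hemisphere f is negative: f = −7.29×10⁻⁵ s⁻¹.
Component geostrophic relations (x east, y north):
u_g = −(1/(fρ)) ∂P/∂y,  v_g = (1/(fρ)) ∂P/∂x
u_g = −(−1.6×10⁻³)/(−7.29×10⁻⁵ × 1.24) = −17.7 m/s;  v_g = (−1.6×10⁻³)/(−7.29×10⁻⁵ × 1.24) = 17.7 m/s
|V_g| = √(u_g² + v_g²) = 25.0 m/s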